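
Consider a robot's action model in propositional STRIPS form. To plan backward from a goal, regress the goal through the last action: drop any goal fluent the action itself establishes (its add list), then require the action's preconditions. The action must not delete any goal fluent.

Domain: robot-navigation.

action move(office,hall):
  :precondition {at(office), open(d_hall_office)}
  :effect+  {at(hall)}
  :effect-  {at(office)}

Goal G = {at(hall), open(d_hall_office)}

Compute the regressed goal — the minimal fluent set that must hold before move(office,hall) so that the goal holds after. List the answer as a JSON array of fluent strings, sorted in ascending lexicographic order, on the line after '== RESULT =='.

Regress:
  G ∩ del = {}  (empty — regression defined)
  G \ add = {at(hall), open(d_hall_office)} \ {at(hall)} = {open(d_hall_office)}
  ∪ pre   = {open(d_hall_office)} ∪ {at(office), open(d_hall_office)}
          = {at(office), open(d_hall_office)}

== RESULT ==
["at(office)", "open(d_hall_office)"]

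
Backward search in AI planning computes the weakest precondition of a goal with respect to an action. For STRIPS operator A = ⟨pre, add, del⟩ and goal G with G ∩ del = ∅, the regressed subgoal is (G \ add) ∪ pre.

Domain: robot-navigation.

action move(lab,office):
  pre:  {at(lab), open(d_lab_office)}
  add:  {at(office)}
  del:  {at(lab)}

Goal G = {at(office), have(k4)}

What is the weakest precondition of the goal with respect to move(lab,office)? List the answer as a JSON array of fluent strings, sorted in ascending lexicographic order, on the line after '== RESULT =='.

Regress:
  G ∩ del = {}  (empty — regression defined)
  G \ add = {at(office), have(k4)} \ {at(office)} = {have(k4)}
  ∪ pre   = {have(k4)} ∪ {at(lab), open(d_lab_office)}
          = {at(lab), have(k4), open(d_lab_office)}

== RESULT ==
["at(lab)", "have(k4)", "open(d_lab_office)"]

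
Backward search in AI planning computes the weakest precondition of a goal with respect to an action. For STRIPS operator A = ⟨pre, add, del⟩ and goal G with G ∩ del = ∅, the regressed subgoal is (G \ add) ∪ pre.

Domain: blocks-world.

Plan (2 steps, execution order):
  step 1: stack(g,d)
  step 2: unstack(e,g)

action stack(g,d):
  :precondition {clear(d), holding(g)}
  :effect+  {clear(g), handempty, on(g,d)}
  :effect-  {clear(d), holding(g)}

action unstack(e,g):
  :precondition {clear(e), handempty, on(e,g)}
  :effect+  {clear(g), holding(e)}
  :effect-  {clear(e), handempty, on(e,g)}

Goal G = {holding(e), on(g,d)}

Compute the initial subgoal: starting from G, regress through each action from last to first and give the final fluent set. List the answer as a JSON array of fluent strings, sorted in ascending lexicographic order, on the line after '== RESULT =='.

Work backward from the goal:
  through step 2 (unstack(e,g)): drop {holding(e)}, keep {on(g,d)}, require {clear(e), handempty, on(e,g)}
    → {clear(e), handempty, on(e,g), on(g,d)}
  through step 1 (stack(g,d)): drop {handempty, on(g,d)}, keep {clear(e), on(e,g)}, require {clear(d), holding(g)}
    → {clear(d), clear(e), holding(g), on(e,g)}

== RESULT ==
["clear(d)", "clear(e)", "holding(g)", "on(e,g)"]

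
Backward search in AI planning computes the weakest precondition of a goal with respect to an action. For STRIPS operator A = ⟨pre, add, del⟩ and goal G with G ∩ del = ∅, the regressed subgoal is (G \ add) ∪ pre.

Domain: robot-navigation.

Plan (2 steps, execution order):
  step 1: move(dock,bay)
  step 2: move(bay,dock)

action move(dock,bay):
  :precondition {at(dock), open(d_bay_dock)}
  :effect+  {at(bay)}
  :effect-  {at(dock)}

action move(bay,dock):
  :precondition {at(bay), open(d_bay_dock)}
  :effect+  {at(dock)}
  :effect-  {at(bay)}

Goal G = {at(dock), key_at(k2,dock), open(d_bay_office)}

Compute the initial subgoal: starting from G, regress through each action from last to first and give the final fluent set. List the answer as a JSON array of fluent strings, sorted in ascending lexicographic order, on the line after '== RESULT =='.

Work backward from the goal:
  through step 2 (move(bay,dock)): drop {at(dock)}, keep {key_at(k2,dock), open(d_bay_office)}, require {at(bay), open(d_bay_dock)}
    → {at(bay), key_at(k2,dock), open(d_bay_dock), open(d_bay_office)}
  through step 1 (move(dock,bay)): drop {at(bay)}, keep {key_at(k2,dock), open(d_bay_dock), open(d_bay_office)}, require {at(dock), open(d_bay_dock)}
    → {at(dock), key_at(k2,dock), open(d_bay_dock), open(d_bay_office)}

== RESULT ==
["at(dock)", "key_at(k2,dock)", "open(d_bay_dock)", "open(d_bay_office)"]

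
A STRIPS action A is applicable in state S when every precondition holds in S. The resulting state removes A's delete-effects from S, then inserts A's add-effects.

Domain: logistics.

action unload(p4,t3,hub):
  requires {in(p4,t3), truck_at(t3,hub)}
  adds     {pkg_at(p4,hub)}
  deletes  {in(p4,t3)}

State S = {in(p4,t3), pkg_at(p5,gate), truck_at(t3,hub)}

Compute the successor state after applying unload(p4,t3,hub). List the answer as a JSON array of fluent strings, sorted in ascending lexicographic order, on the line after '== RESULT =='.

Progress:
  pre ⊆ S: {in(p4,t3), truck_at(t3,hub)} ⊆ S  — applicable
  S \ del = {pkg_at(p5,gate), truck_at(t3,hub)}
  ∪ add   = {pkg_at(p4,hub), pkg_at(p5,gate), truck_at(t3,hub)}

== RESULT ==
["pkg_at(p4,hub)", "pkg_at(p5,gate)", "truck_at(t3,hub)"]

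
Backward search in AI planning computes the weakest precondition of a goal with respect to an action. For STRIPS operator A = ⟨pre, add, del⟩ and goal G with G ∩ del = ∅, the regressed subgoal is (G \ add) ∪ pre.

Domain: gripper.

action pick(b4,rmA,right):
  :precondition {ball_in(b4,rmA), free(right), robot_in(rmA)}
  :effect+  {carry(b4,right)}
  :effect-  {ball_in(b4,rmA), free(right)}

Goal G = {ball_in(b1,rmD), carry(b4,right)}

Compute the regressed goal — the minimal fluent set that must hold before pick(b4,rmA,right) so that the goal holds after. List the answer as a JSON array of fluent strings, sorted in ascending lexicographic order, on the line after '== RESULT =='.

Regress:
  G ∩ del = {}  (empty — regression defined)
  G \ add = {ball_in(b1,rmD), carry(b4,right)} \ {carry(b4,right)} = {ball_in(b1,rmD)}
  ∪ pre   = {ball_in(b1,rmD)} ∪ {ball_in(b4,rmA), free(right), robot_in(rmA)}
          = {ball_in(b1,rmD), ball_in(b4,rmA), free(right), robot_in(rmA)}

== RESULT ==
["ball_in(b1,rmD)", "ball_in(b4,rmA)", "free(right)", "robot_in(rmA)"]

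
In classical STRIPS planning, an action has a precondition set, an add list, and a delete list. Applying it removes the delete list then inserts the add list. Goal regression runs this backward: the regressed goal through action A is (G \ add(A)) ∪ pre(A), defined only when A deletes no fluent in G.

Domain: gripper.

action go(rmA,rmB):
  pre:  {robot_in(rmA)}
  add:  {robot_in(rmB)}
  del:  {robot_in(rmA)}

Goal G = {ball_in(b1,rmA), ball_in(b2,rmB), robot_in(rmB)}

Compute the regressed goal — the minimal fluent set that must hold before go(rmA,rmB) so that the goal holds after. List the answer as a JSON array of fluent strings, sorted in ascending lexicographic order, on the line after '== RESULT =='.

Compute (G \ add) ∪ pre:
  G ∩ del = {}  (empty — regression defined)
  G \ add = {ball_in(b1,rmA), ball_in(b2,rmB), robot_in(rmB)} \ {robot_in(rmB)} = {ball_in(b1,rmA), ball_in(b2,rmB)}
  ∪ pre   = {ball_in(b1,rmA), ball_in(b2,rmB)} ∪ {robot_in(rmA)}
          = {ball_in(b1,rmA), ball_in(b2,rmB), robot_in(rmA)}

== RESULT ==
["ball_in(b1,rmA)", "ball_in(b2,rmB)", "robot_in(rmA)"]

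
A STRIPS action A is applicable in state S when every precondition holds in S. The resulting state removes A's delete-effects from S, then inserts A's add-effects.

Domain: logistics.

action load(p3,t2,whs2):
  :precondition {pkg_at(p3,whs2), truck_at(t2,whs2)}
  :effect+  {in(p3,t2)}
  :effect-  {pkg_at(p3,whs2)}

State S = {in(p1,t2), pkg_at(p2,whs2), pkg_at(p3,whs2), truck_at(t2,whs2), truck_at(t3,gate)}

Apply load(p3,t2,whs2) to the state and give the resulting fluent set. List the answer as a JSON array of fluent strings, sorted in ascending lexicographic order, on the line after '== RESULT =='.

Progress:
  pre ⊆ S: {pkg_at(p3,whs2), truck_at(t2,whs2)} ⊆ S  — applicable
  S \ del = {in(p1,t2), pkg_at(p2,whs2), truck_at(t2,whs2), truck_at(t3,gate)}
  ∪ add   = {in(p1,t2), in(p3,t2), pkg_at(p2,whs2), truck_at(t2,whs2), truck_at(t3,gate)}

== RESULT ==
["in(p1,t2)", "in(p3,t2)", "pkg_at(p2,whs2)", "truck_at(t2,whs2)", "truck_at(t3,gate)"]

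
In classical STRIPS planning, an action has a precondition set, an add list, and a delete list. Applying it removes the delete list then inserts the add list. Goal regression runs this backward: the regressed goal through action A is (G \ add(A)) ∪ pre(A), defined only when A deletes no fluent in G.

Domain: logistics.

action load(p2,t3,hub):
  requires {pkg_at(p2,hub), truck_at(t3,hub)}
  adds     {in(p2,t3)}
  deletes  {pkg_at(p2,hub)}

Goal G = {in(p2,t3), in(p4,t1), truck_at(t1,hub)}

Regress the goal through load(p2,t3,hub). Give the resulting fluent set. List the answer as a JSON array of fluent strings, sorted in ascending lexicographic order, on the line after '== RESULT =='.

Regress:
  G ∩ del = {}  (empty — regression defined)
  G \ add = {in(p2,t3), in(p4,t1), truck_at(t1,hub)} \ {in(p2,t3)} = {in(p4,t1), truck_at(t1,hub)}
  ∪ pre   = {in(p4,t1), truck_at(t1,hub)} ∪ {pkg_at(p2,hub), truck_at(t3,hub)}
          = {in(p4,t1), pkg_at(p2,hub), truck_at(t1,hub), truck_at(t3,hub)}

== RESULT ==
["in(p4,t1)", "pkg_at(p2,hub)", "truck_at(t1,hub)", "truck_at(t3,hub)"]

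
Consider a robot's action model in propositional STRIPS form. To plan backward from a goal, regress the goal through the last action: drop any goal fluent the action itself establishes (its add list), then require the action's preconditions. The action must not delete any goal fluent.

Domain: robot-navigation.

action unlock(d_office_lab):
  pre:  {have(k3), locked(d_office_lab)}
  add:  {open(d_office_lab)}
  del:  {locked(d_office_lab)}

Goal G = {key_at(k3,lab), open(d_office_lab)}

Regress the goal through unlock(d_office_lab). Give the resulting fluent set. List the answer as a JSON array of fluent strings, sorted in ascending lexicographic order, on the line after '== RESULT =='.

Compute (G \ add) ∪ pre:
  G ∩ del = {}  (empty — regression defined)
  G \ add = {key_at(k3,lab), open(d_office_lab)} \ {open(d_office_lab)} = {key_at(k3,lab)}
  ∪ pre   = {key_at(k3,lab)} ∪ {have(k3), locked(d_office_lab)}
          = {have(k3), key_at(k3,lab), locked(d_office_lab)}

== RESULT ==
["have(k3)", "key_at(k3,lab)", "locked(d_office_lab)"]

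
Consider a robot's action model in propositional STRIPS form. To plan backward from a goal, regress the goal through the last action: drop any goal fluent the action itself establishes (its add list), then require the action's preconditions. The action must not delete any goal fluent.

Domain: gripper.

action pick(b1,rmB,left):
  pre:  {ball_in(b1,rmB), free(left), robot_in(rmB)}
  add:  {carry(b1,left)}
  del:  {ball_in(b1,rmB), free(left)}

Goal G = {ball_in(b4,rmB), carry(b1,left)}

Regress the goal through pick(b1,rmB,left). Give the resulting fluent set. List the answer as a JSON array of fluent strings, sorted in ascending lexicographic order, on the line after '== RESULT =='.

Compute (G \ add) ∪ pre:
  G ∩ del = {}  (empty — regression defined)
  G \ add = {ball_in(b4,rmB), carry(b1,left)} \ {carry(b1,left)} = {ball_in(b4,rmB)}
  ∪ pre   = {ball_in(b4,rmB)} ∪ {ball_in(b1,rmB), free(left), robot_in(rmB)}
          = {ball_in(b1,rmB), ball_in(b4,rmB), free(left), robot_in(rmB)}

== RESULT ==
["ball_in(b1,rmB)", "ball_in(b4,rmB)", "free(left)", "robot_in(rmB)"]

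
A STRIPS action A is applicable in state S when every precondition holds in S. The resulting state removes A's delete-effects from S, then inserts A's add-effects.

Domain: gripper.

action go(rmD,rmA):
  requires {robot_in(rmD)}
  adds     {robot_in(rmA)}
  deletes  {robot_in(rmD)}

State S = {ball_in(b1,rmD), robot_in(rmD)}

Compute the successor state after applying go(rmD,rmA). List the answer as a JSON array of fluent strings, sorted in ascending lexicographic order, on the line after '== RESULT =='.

Compute (S \ del) ∪ add:
  pre ⊆ S: {robot_in(rmD)} ⊆ S  — applicable
  S \ del = {ball_in(b1,rmD)}
  ∪ add   = {ball_in(b1,rmD), robot_in(rmA)}

== RESULT ==
["ball_in(b1,rmD)", "robot_in(rmA)"]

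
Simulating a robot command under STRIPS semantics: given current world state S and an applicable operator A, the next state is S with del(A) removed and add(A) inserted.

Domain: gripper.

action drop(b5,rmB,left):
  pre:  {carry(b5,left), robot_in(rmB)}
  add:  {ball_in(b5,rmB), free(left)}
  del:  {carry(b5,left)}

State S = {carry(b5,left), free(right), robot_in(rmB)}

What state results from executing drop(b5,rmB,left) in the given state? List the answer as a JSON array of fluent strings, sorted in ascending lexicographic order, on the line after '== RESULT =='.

Compute (S \ del) ∪ add:
  pre ⊆ S: {carry(b5,left), robot_in(rmB)} ⊆ S  — applicable
  S \ del = {free(right), robot_in(rmB)}
  ∪ add   = {ball_in(b5,rmB), free(left), free(right), robot_in(rmB)}

== RESULT ==
["ball_in(b5,rmB)", "free(left)", "free(right)", "robot_in(rmB)"]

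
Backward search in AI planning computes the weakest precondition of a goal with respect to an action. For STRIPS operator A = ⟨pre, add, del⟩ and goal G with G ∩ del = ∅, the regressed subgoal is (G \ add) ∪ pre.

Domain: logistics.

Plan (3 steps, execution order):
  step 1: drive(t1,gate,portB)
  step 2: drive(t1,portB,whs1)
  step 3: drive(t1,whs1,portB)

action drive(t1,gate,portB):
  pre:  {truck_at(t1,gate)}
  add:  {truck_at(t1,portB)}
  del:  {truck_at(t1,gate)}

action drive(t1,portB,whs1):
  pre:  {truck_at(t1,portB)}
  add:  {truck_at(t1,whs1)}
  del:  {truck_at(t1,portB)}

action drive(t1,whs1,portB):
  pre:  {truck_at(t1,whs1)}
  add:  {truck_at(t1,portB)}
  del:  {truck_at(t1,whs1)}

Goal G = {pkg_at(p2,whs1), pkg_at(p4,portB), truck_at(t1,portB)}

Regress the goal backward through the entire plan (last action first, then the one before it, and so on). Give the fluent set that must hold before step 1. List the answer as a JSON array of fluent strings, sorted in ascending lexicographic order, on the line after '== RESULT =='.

Regress step by step:
  through step 3 (drive(t1,whs1,portB)): drop {truck_at(t1,portB)}, keep {pkg_at(p2,whs1), pkg_at(p4,portB)}, require {truck_at(t1,whs1)}
    → {pkg_at(p2,whs1), pkg_at(p4,portB), truck_at(t1,whs1)}
  through step 2 (drive(t1,portB,whs1)): drop {truck_at(t1,whs1)}, keep {pkg_at(p2,whs1), pkg_at(p4,portB)}, require {truck_at(t1,portB)}
    → {pkg_at(p2,whs1), pkg_at(p4,portB), truck_at(t1,portB)}
  through step 1 (drive(t1,gate,portB)): drop {truck_at(t1,portB)}, keep {pkg_at(p2,whs1), pkg_at(p4,portB)}, require {truck_at(t1,gate)}
    → {pkg_at(p2,whs1), pkg_at(p4,portB), truck_at(t1,gate)}

== RESULT ==
["pkg_at(p2,whs1)", "pkg_at(p4,portB)", "truck_at(t1,gate)"]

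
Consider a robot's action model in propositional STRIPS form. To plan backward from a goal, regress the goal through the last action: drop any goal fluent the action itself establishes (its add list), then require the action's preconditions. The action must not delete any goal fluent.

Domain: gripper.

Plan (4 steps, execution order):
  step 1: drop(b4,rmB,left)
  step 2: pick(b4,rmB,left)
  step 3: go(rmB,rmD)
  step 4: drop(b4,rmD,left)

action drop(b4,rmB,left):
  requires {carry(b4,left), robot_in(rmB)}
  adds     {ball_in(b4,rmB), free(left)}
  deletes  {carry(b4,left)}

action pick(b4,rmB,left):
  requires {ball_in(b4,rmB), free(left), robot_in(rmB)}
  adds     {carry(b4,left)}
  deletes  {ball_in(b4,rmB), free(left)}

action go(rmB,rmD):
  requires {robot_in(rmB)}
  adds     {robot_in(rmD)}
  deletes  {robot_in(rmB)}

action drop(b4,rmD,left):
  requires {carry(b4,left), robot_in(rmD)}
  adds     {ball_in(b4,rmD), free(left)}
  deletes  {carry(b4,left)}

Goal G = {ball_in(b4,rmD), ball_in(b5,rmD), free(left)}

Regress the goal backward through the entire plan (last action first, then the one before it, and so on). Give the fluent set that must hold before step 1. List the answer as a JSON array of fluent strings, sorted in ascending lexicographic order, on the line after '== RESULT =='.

Work backward from the goal:
  through step 4 (drop(b4,rmD,left)): drop {ball_in(b4,rmD), free(left)}, keep {ball_in(b5,rmD)}, require {carry(b4,left), robot_in(rmD)}
    → {ball_in(b5,rmD), carry(b4,left), robot_in(rmD)}
  through step 3 (go(rmB,rmD)): drop {robot_in(rmD)}, keep {ball_in(b5,rmD), carry(b4,left)}, require {robot_in(rmB)}
    → {ball_in(b5,rmD), carry(b4,left), robot_in(rmB)}
  through step 2 (pick(b4,rmB,left)): drop {carry(b4,left)}, keep {ball_in(b5,rmD), robot_in(rmB)}, require {ball_in(b4,rmB), free(left), robot_in(rmB)}
    → {ball_in(b4,rmB), ball_in(b5,rmD), free(left), robot_in(rmB)}
  through step 1 (drop(b4,rmB,left)): drop {ball_in(b4,rmB), free(left)}, keep {ball_in(b5,rmD), robot_in(rmB)}, require {carry(b4,left), robot_in(rmB)}
    → {ball_in(b5,rmD), carry(b4,left), robot_in(rmB)}

== RESULT ==
["ball_in(b5,rmD)", "carry(b4,left)", "robot_in(rmB)"]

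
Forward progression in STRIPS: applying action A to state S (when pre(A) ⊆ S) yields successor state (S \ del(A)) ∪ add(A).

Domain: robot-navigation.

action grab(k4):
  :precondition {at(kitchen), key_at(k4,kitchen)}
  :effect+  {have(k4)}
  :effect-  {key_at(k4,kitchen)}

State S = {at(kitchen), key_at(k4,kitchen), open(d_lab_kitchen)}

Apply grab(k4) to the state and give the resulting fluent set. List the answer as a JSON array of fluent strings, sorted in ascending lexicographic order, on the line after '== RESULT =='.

Compute (S \ del) ∪ add:
  pre ⊆ S: {at(kitchen), key_at(k4,kitchen)} ⊆ S  — applicable
  S \ del = {at(kitchen), open(d_lab_kitchen)}
  ∪ add   = {at(kitchen), have(k4), open(d_lab_kitchen)}

== RESULT ==
["at(kitchen)", "have(k4)", "open(d_lab_kitchen)"]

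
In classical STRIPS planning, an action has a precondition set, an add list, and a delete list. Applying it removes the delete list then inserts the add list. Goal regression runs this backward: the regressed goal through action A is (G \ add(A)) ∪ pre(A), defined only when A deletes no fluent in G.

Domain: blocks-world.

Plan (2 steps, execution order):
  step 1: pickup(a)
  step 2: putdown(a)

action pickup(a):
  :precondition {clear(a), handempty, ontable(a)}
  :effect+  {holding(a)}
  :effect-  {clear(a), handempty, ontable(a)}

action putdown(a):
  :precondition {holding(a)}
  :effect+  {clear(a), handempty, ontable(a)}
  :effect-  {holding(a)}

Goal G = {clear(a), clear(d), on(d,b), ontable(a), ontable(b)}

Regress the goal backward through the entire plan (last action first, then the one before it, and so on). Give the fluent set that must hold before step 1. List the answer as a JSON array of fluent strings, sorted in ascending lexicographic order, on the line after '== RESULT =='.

Regress step by step:
  through step 2 (putdown(a)): drop {clear(a), ontable(a)}, keep {clear(d), on(d,b), ontable(b)}, require {holding(a)}
    → {clear(d), holding(a), on(d,b), ontable(b)}
  through step 1 (pickup(a)): drop {holding(a)}, keep {clear(d), on(d,b), ontable(b)}, require {clear(a), handempty, ontable(a)}
    → {clear(a), clear(d), handempty, on(d,b), ontable(a), ontable(b)}

== RESULT ==
["clear(a)", "clear(d)", "handempty", "on(d,b)", "ontable(a)", "ontable(b)"]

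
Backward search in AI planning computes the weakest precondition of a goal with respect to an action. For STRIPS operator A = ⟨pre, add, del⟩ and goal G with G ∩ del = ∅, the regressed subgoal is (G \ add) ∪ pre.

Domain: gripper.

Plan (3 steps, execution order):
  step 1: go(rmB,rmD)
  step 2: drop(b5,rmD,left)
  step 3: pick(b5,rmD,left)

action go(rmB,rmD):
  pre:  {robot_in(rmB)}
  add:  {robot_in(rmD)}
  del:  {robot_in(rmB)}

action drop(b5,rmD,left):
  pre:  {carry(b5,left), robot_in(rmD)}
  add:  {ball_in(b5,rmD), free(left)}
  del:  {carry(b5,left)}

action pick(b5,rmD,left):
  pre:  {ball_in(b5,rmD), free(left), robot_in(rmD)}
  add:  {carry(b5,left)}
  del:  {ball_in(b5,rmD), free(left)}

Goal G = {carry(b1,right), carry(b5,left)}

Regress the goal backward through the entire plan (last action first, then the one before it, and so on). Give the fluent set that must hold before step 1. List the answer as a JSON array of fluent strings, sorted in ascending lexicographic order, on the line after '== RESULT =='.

Regress step by step:
  through step 3 (pick(b5,rmD,left)): drop {carry(b5,left)}, keep {carry(b1,right)}, require {ball_in(b5,rmD), free(left), robot_in(rmD)}
    → {ball_in(b5,rmD), carry(b1,right), free(left), robot_in(rmD)}
  through step 2 (drop(b5,rmD,left)): drop {ball_in(b5,rmD), free(left)}, keep {carry(b1,right), robot_in(rmD)}, require {carry(b5,left), robot_in(rmD)}
    → {carry(b1,right), carry(b5,left), robot_in(rmD)}
  through step 1 (go(rmB,rmD)): drop {robot_in(rmD)}, keep {carry(b1,right), carry(b5,left)}, require {robot_in(rmB)}
    → {carry(b1,right), carry(b5,left), robot_in(rmB)}

== RESULT ==
["carry(b1,right)", "carry(b5,left)", "robot_in(rmB)"]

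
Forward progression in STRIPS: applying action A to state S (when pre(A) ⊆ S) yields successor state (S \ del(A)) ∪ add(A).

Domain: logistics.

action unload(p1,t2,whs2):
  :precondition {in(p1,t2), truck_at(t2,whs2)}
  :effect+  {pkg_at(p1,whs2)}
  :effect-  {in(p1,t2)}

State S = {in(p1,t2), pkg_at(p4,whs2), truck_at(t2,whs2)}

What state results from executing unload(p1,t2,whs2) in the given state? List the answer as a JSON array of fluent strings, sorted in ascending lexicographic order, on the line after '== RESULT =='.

Compute (S \ del) ∪ add:
  pre ⊆ S: {in(p1,t2), truck_at(t2,whs2)} ⊆ S  — applicable
  S \ del = {pkg_at(p4,whs2), truck_at(t2,whs2)}
  ∪ add   = {pkg_at(p1,whs2), pkg_at(p4,whs2), truck_at(t2,whs2)}

== RESULT ==
["pkg_at(p1,whs2)", "pkg_at(p4,whs2)", "truck_at(t2,whs2)"]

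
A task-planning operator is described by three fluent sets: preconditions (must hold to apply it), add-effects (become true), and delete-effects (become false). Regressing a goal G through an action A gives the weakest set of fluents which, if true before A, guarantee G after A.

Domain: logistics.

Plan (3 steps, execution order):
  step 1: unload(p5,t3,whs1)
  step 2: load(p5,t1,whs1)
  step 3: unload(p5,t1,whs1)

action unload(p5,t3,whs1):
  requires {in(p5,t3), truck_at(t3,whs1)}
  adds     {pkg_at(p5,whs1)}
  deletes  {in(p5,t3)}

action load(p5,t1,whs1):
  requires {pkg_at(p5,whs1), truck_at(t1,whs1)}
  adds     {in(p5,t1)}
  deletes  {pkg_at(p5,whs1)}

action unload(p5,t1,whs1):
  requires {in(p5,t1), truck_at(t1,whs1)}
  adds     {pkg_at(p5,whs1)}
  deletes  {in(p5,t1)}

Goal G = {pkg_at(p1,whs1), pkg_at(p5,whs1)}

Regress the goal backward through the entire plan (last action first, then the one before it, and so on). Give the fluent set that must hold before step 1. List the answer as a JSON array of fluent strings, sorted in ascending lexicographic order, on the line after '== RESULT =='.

Work backward from the goal:
  through step 3 (unload(p5,t1,whs1)): drop {pkg_at(p5,whs1)}, keep {pkg_at(p1,whs1)}, require {in(p5,t1), truck_at(t1,whs1)}
    → {in(p5,t1), pkg_at(p1,whs1), truck_at(t1,whs1)}
  through step 2 (load(p5,t1,whs1)): drop {in(p5,t1)}, keep {pkg_at(p1,whs1), truck_at(t1,whs1)}, require {pkg_at(p5,whs1), truck_at(t1,whs1)}
    → {pkg_at(p1,whs1), pkg_at(p5,whs1), truck_at(t1,whs1)}
  through step 1 (unload(p5,t3,whs1)): drop {pkg_at(p5,whs1)}, keep {pkg_at(p1,whs1), truck_at(t1,whs1)}, require {in(p5,t3), truck_at(t3,whs1)}
    → {in(p5,t3), pkg_at(p1,whs1), truck_at(t1,whs1), truck_at(t3,whs1)}

== RESULT ==
["in(p5,t3)", "pkg_at(p1,whs1)", "truck_at(t1,whs1)", "truck_at(t3,whs1)"]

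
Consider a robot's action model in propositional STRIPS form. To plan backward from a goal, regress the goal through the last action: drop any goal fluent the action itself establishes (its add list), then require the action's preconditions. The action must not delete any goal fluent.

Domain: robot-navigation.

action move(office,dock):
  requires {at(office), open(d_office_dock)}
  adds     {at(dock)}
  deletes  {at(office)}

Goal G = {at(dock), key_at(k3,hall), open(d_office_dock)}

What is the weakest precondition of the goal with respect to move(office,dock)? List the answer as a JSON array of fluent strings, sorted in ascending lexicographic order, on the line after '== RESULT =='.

Compute (G \ add) ∪ pre:
  G ∩ del = {}  (empty — regression defined)
  G \ add = {at(dock), key_at(k3,hall), open(d_office_dock)} \ {at(dock)} = {key_at(k3,hall), open(d_office_dock)}
  ∪ pre   = {key_at(k3,hall), open(d_office_dock)} ∪ {at(office), open(d_office_dock)}
          = {at(office), key_at(k3,hall), open(d_office_dock)}

== RESULT ==
["at(office)", "key_at(k3,hall)", "open(d_office_dock)"]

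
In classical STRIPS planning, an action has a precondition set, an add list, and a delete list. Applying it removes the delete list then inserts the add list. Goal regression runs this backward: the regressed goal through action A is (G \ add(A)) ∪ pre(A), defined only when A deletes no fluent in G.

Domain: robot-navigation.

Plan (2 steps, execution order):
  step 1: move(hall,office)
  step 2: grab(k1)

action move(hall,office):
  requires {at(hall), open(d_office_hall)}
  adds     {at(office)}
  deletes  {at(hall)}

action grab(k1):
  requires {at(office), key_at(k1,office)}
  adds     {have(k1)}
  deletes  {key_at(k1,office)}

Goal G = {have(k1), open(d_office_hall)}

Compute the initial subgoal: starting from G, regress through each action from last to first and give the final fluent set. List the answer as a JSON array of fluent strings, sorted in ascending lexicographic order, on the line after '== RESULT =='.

Regress step by step:
  through step 2 (grab(k1)): drop {have(k1)}, keep {open(d_office_hall)}, require {at(office), key_at(k1,office)}
    → {at(office), key_at(k1,office), open(d_office_hall)}
  through step 1 (move(hall,office)): drop {at(office)}, keep {key_at(k1,office), open(d_office_hall)}, require {at(hall), open(d_office_hall)}
    → {at(hall), key_at(k1,office), open(d_office_hall)}

== RESULT ==
["at(hall)", "key_at(k1,office)", "open(d_office_hall)"]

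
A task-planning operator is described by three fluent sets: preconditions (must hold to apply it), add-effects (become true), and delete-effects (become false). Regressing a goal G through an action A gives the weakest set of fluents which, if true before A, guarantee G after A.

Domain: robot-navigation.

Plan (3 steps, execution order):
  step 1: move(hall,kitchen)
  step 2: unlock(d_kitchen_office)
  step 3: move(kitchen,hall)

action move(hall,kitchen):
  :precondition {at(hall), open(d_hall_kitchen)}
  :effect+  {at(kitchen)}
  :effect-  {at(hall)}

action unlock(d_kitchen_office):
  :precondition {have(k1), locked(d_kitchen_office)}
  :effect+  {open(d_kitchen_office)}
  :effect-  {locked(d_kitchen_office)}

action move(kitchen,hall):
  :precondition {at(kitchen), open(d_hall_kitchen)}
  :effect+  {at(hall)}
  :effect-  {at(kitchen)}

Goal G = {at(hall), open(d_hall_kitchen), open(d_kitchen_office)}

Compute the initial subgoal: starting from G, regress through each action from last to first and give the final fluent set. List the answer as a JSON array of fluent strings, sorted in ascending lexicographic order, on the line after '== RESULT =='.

Regress step by step:
  through step 3 (move(kitchen,hall)): drop {at(hall)}, keep {open(d_hall_kitchen), open(d_kitchen_office)}, require {at(kitchen), open(d_hall_kitchen)}
    → {at(kitchen), open(d_hall_kitchen), open(d_kitchen_office)}
  through step 2 (unlock(d_kitchen_office)): drop {open(d_kitchen_office)}, keep {at(kitchen), open(d_hall_kitchen)}, require {have(k1), locked(d_kitchen_office)}
    → {at(kitchen), have(k1), locked(d_kitchen_office), open(d_hall_kitchen)}
  through step 1 (move(hall,kitchen)): drop {at(kitchen)}, keep {have(k1), locked(d_kitchen_office), open(d_hall_kitchen)}, require {at(hall), open(d_hall_kitchen)}
    → {at(hall), have(k1), locked(d_kitchen_office), open(d_hall_kitchen)}

== RESULT ==
["at(hall)", "have(k1)", "locked(d_kitchen_office)", "open(d_hall_kitchen)"]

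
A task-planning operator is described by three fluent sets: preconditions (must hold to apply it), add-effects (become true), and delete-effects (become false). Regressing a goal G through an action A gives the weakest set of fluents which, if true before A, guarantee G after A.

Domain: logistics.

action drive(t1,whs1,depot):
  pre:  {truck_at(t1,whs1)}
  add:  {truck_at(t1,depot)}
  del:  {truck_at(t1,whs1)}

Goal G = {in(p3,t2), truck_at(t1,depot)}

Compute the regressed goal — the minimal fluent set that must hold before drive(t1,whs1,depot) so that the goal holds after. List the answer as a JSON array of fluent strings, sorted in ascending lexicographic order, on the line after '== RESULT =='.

Regress:
  G ∩ del = {}  (empty — regression defined)
  G \ add = {in(p3,t2), truck_at(t1,depot)} \ {truck_at(t1,depot)} = {in(p3,t2)}
  ∪ pre   = {in(p3,t2)} ∪ {truck_at(t1,whs1)}
          = {in(p3,t2), truck_at(t1,whs1)}

== RESULT ==
["in(p3,t2)", "truck_at(t1,whs1)"]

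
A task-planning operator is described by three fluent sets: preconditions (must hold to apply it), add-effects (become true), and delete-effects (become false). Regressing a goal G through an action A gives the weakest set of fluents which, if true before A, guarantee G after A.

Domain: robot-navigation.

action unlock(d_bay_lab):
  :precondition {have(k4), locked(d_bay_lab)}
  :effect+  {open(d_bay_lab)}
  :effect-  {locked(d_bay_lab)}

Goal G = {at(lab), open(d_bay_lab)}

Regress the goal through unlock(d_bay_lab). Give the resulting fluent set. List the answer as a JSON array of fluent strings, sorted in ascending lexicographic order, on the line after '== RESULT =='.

Compute (G \ add) ∪ pre:
  G ∩ del = {}  (empty — regression defined)
  G \ add = {at(lab), open(d_bay_lab)} \ {open(d_bay_lab)} = {at(lab)}
  ∪ pre   = {at(lab)} ∪ {have(k4), locked(d_bay_lab)}
          = {at(lab), have(k4), locked(d_bay_lab)}

== RESULT ==
["at(lab)", "have(k4)", "locked(d_bay_lab)"]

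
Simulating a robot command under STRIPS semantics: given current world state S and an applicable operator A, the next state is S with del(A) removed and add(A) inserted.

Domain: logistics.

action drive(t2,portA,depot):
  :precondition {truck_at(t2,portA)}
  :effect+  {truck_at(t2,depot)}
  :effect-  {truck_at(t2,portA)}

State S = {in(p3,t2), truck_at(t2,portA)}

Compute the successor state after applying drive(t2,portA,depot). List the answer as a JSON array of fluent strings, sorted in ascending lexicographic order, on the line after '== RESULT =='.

Compute (S \ del) ∪ add:
  pre ⊆ S: {truck_at(t2,portA)} ⊆ S  — applicable
  S \ del = {in(p3,t2)}
  ∪ add   = {in(p3,t2), truck_at(t2,depot)}

== RESULT ==
["in(p3,t2)", "truck_at(t2,depot)"]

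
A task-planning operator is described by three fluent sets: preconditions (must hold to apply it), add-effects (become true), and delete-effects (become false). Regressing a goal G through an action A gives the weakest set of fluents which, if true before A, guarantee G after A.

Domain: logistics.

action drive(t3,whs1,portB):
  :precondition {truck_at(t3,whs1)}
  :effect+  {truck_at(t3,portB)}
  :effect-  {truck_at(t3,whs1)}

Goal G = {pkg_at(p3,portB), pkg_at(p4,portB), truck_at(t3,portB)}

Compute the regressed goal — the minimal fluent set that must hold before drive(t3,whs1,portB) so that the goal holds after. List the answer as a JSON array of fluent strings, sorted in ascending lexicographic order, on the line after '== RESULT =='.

Compute (G \ add) ∪ pre:
  G ∩ del = {}  (empty — regression defined)
  G \ add = {pkg_at(p3,portB), pkg_at(p4,portB), truck_at(t3,portB)} \ {truck_at(t3,portB)} = {pkg_at(p3,portB), pkg_at(p4,portB)}
  ∪ pre   = {pkg_at(p3,portB), pkg_at(p4,portB)} ∪ {truck_at(t3,whs1)}
          = {pkg_at(p3,portB), pkg_at(p4,portB), truck_at(t3,whs1)}

== RESULT ==
["pkg_at(p3,portB)", "pkg_at(p4,portB)", "truck_at(t3,whs1)"]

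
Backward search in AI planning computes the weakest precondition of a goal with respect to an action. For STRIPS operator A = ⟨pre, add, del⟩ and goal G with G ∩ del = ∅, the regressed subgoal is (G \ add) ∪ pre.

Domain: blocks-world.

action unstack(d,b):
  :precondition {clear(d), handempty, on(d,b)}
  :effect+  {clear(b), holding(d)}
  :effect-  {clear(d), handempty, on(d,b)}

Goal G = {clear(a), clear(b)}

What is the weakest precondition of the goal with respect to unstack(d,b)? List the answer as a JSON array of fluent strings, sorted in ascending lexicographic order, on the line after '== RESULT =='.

Regress:
  G ∩ del = {}  (empty — regression defined)
  G \ add = {clear(a), clear(b)} \ {clear(b), holding(d)} = {clear(a)}
  ∪ pre   = {clear(a)} ∪ {clear(d), handempty, on(d,b)}
          = {clear(a), clear(d), handempty, on(d,b)}

== RESULT ==
["clear(a)", "clear(d)", "handempty", "on(d,b)"]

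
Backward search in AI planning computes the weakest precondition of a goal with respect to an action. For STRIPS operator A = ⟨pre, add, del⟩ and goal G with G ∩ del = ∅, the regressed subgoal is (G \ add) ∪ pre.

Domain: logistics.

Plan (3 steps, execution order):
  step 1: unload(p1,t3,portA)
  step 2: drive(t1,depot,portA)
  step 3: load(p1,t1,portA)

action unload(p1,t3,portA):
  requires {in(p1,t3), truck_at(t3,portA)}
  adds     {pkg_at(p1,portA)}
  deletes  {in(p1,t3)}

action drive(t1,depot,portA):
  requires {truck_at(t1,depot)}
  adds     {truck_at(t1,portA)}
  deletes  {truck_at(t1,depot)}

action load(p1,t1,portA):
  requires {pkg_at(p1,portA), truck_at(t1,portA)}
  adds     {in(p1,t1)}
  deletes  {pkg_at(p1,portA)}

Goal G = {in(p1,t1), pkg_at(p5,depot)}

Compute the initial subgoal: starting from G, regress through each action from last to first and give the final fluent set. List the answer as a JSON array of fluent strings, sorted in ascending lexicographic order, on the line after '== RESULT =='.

Work backward from the goal:
  through step 3 (load(p1,t1,portA)): drop {in(p1,t1)}, keep {pkg_at(p5,depot)}, require {pkg_at(p1,portA), truck_at(t1,portA)}
    → {pkg_at(p1,portA), pkg_at(p5,depot), truck_at(t1,portA)}
  through step 2 (drive(t1,depot,portA)): drop {truck_at(t1,portA)}, keep {pkg_at(p1,portA), pkg_at(p5,depot)}, require {truck_at(t1,depot)}
    → {pkg_at(p1,portA), pkg_at(p5,depot), truck_at(t1,depot)}
  through step 1 (unload(p1,t3,portA)): drop {pkg_at(p1,portA)}, keep {pkg_at(p5,depot), truck_at(t1,depot)}, require {in(p1,t3), truck_at(t3,portA)}
    → {in(p1,t3), pkg_at(p5,depot), truck_at(t1,depot), truck_at(t3,portA)}

== RESULT ==
["in(p1,t3)", "pkg_at(p5,depot)", "truck_at(t1,depot)", "truck_at(t3,portA)"]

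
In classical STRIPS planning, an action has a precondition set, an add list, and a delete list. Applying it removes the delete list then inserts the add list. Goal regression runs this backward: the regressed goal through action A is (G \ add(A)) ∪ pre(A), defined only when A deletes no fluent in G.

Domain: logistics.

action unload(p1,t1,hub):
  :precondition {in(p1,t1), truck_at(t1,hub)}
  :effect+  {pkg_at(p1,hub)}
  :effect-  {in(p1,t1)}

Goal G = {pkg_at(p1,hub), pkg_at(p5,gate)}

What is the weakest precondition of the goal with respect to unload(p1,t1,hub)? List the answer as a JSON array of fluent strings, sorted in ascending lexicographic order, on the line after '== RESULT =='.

Regress:
  G ∩ del = {}  (empty — regression defined)
  G \ add = {pkg_at(p1,hub), pkg_at(p5,gate)} \ {pkg_at(p1,hub)} = {pkg_at(p5,gate)}
  ∪ pre   = {pkg_at(p5,gate)} ∪ {in(p1,t1), truck_at(t1,hub)}
          = {in(p1,t1), pkg_at(p5,gate), truck_at(t1,hub)}

== RESULT ==
["in(p1,t1)", "pkg_at(p5,gate)", "truck_at(t1,hub)"]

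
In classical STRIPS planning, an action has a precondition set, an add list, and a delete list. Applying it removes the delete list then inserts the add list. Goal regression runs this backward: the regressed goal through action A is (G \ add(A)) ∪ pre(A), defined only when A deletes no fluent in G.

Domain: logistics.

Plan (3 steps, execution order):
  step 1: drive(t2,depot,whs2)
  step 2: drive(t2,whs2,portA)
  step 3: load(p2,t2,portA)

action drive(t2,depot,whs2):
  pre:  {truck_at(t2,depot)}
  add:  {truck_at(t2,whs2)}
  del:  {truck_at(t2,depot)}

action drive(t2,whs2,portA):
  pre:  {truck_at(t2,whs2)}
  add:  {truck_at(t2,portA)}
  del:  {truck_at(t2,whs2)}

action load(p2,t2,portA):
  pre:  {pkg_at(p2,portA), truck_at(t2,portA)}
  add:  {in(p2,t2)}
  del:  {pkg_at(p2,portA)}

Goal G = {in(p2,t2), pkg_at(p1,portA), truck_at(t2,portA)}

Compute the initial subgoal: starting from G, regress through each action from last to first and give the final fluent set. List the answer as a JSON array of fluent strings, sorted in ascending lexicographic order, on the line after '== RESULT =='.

Regress step by step:
  through step 3 (load(p2,t2,portA)): drop {in(p2,t2)}, keep {pkg_at(p1,portA), truck_at(t2,portA)}, require {pkg_at(p2,portA), truck_at(t2,portA)}
    → {pkg_at(p1,portA), pkg_at(p2,portA), truck_at(t2,portA)}
  through step 2 (drive(t2,whs2,portA)): drop {truck_at(t2,portA)}, keep {pkg_at(p1,portA), pkg_at(p2,portA)}, require {truck_at(t2,whs2)}
    → {pkg_at(p1,portA), pkg_at(p2,portA), truck_at(t2,whs2)}
  through step 1 (drive(t2,depot,whs2)): drop {truck_at(t2,whs2)}, keep {pkg_at(p1,portA), pkg_at(p2,portA)}, require {truck_at(t2,depot)}
    → {pkg_at(p1,portA), pkg_at(p2,portA), truck_at(t2,depot)}

== RESULT ==
["pkg_at(p1,portA)", "pkg_at(p2,portA)", "truck_at(t2,depot)"]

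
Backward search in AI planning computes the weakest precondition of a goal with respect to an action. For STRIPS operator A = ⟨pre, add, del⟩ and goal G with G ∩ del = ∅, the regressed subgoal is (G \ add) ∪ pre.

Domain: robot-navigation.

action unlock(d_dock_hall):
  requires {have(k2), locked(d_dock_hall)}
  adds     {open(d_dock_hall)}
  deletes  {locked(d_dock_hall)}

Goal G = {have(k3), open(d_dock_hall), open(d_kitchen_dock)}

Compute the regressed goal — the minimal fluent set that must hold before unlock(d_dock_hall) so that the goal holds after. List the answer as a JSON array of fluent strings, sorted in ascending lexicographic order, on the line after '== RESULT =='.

Compute (G \ add) ∪ pre:
  G ∩ del = {}  (empty — regression defined)
  G \ add = {have(k3), open(d_dock_hall), open(d_kitchen_dock)} \ {open(d_dock_hall)} = {have(k3), open(d_kitchen_dock)}
  ∪ pre   = {have(k3), open(d_kitchen_dock)} ∪ {have(k2), locked(d_dock_hall)}
          = {have(k2), have(k3), locked(d_dock_hall), open(d_kitchen_dock)}

== RESULT ==
["have(k2)", "have(k3)", "locked(d_dock_hall)", "open(d_kitchen_dock)"]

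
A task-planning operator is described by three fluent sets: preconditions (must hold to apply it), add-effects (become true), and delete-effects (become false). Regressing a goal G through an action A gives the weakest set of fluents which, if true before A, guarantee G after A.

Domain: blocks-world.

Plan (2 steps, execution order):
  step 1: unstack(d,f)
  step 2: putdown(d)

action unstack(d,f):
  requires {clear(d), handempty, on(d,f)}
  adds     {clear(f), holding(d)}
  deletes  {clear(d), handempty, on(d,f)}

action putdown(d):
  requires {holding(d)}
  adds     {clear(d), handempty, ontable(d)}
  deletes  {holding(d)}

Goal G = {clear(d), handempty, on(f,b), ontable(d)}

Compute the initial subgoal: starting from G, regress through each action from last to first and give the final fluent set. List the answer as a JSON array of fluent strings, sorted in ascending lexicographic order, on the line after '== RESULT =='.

Regress step by step:
  through step 2 (putdown(d)): drop {clear(d), handempty, ontable(d)}, keep {on(f,b)}, require {holding(d)}
    → {holding(d), on(f,b)}
  through step 1 (unstack(d,f)): drop {holding(d)}, keep {on(f,b)}, require {clear(d), handempty, on(d,f)}
    → {clear(d), handempty, on(d,f), on(f,b)}

== RESULT ==
["clear(d)", "handempty", "on(d,f)", "on(f,b)"]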